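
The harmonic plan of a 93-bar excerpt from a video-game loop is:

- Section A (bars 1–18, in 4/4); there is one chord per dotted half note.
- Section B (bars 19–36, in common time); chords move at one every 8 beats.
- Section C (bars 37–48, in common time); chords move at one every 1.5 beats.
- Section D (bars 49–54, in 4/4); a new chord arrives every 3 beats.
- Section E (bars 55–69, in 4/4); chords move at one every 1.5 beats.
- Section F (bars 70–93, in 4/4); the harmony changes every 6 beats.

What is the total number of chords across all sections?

129 chords

A: 18·4 = 72 beats, 72/3 = 24 chords.
B: 18·4 = 72 beats, 72/8 = 9 chords.
C: 12·4 = 48 beats, 48/1.5 = 32 chords.
D: 6·4 = 24 beats, 24/3 = 8 chords.
E: 15·4 = 60 beats, 60/1.5 = 40 chords.
F: 24·4 = 96 beats, 96/6 = 16 chords.
Total: 24 + 9 + 32 + 8 + 40 + 16 = 129.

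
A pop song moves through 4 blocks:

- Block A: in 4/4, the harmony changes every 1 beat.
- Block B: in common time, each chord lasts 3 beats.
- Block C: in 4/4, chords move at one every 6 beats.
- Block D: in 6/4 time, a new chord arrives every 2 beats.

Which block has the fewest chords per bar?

A: 4/1 = 4 chords/bar.
B: 4/3 = 4/3 chords/bar.
C: 4/6 = 2/3 chords/bar.
D: 6/2 = 3 chords/bar.
Slowest is C at 2/3 chords/bar.

Block C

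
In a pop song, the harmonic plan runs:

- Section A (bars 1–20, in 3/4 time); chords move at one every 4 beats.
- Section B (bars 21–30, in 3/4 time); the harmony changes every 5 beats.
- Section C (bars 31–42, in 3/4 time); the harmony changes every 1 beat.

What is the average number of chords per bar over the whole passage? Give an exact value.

19/14 chords per bar

A: 20 × 3 = 60 beats ÷ 4 = 15 chords.
B: 10 × 3 = 30 beats ÷ 5 = 6 chords.
C: 12 × 3 = 36 beats ÷ 1 = 36 chords.
Overall: 57 chords over 42 bars → 57/42 = 19/14 chords per bar.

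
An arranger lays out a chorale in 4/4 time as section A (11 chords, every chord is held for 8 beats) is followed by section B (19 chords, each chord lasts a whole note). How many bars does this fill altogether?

A: 11 × 8 = 88 beats = 22 bars.
B: 19 × 4 = 76 beats = 19 bars.
Total: 22 + 19 = 41 bars.

41 bars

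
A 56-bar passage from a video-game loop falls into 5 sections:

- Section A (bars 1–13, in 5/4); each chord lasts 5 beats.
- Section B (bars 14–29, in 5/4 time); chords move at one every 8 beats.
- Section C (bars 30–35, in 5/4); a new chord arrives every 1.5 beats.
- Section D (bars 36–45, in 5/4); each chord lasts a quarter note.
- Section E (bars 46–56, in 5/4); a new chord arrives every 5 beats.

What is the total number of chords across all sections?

104 chords

A: 13·5 = 65 beats, 65/5 = 13 chords.
B: 16·5 = 80 beats, 80/8 = 10 chords.
C: 6·5 = 30 beats, 30/1.5 = 20 chords.
D: 10·5 = 50 beats, 50/1 = 50 chords.
E: 11·5 = 55 beats, 55/5 = 11 chords.
Total: 13 + 10 + 20 + 50 + 11 = 104.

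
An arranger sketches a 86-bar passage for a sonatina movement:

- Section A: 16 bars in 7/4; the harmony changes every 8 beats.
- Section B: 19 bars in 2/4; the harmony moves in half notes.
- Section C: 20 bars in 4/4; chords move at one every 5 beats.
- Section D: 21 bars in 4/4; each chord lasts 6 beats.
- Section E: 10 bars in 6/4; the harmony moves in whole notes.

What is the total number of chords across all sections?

A: 16 bars × 7 beats = 112 beats; 8 beats/chord → 14 chords.
B: 19 bars × 2 beats = 38 beats; 2 beats/chord → 19 chords.
C: 20 bars × 4 beats = 80 beats; 5 beats/chord → 16 chords.
D: 21 bars × 4 beats = 84 beats; 6 beats/chord → 14 chords.
E: 10 bars × 6 beats = 60 beats; 4 beats/chord → 15 chords.
Total: 14 + 19 + 16 + 14 + 15 = 78.

78 chords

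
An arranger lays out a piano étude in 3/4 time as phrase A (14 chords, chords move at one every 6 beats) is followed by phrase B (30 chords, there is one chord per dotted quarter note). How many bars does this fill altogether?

A: 14 × 6 = 84 beats = 28 bars.
B: 30 × 1.5 = 45 beats = 15 bars.
Total: 28 + 15 = 43 bars.

43 bars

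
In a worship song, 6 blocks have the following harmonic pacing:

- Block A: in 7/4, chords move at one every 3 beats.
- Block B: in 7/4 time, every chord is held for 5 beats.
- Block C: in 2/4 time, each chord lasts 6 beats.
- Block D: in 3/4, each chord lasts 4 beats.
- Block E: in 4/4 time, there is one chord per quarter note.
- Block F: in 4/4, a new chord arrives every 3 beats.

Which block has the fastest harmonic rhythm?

A: 7 beats/bar ÷ 3 beats/chord = 7/3 chords/bar.
B: 7 beats/bar ÷ 5 beats/chord = 1.4 chords/bar.
C: 2 beats/bar ÷ 6 beats/chord = 1/3 chords/bar.
D: 3 beats/bar ÷ 4 beats/chord = 0.75 chords/bar.
E: 4 beats/bar ÷ 1 beat/chord = 4 chords/bar.
F: 4 beats/bar ÷ 3 beats/chord = 4/3 chords/bar.
Fastest is E at 4 chords/bar.

Block E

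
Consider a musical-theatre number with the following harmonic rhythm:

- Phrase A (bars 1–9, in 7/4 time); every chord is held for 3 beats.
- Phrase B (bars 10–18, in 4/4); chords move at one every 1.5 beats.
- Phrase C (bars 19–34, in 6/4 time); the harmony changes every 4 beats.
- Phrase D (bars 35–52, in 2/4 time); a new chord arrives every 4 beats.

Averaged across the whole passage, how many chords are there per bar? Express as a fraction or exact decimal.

1.5 chords per bar

A: 9 × 7 = 63 beats ÷ 3 = 21 chords.
B: 9 × 4 = 36 beats ÷ 1.5 = 24 chords.
C: 16 × 6 = 96 beats ÷ 4 = 24 chords.
D: 18 × 2 = 36 beats ÷ 4 = 9 chords.
Overall: 78 chords over 52 bars → 78/52 = 1.5 chords per bar.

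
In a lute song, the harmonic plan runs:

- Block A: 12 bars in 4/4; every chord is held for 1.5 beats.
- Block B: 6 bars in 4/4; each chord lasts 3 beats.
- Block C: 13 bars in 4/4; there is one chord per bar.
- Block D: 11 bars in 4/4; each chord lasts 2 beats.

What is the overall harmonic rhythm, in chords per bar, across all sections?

25/14 chords per bar

A: 12 bars of 4 beats is 48 beats; at 1.5 beats each that's 32 chords.
B: 6 bars of 4 beats is 24 beats; at 3 beats each that's 8 chords.
C: 13 bars of 4 beats is 52 beats; at 4 beats each that's 13 chords.
D: 11 bars of 4 beats is 44 beats; at 2 beats each that's 22 chords.
Overall: 75 chords over 42 bars → 75/42 = 25/14 chords per bar.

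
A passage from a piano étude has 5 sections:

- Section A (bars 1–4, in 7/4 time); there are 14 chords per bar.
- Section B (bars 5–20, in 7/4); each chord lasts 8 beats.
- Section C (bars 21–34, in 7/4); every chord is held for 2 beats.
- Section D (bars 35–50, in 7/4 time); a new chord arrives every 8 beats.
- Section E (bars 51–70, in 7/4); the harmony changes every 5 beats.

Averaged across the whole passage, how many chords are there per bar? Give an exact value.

2.3 chords per bar

A: 4 × 7 = 28 beats ÷ 0.5 = 56 chords.
B: 16 × 7 = 112 beats ÷ 8 = 14 chords.
C: 14 × 7 = 98 beats ÷ 2 = 49 chords.
D: 16 × 7 = 112 beats ÷ 8 = 14 chords.
E: 20 × 7 = 140 beats ÷ 5 = 28 chords.
Overall: 161 chords over 70 bars → 161/70 = 2.3 chords per bar.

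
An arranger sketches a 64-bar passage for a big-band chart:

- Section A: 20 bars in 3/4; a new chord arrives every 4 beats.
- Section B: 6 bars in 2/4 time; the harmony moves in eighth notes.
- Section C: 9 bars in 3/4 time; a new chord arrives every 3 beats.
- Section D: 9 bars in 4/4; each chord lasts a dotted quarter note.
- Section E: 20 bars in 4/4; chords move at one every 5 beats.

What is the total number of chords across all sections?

88 chords

A has 60 beats and chords last 4 each, so 15 chords.
B has 12 beats and chords last 0.5 each, so 24 chords.
C has 27 beats and chords last 3 each, so 9 chords.
D has 36 beats and chords last 1.5 each, so 24 chords.
E has 80 beats and chords last 5 each, so 16 chords.
Total: 15 + 24 + 9 + 24 + 16 = 88.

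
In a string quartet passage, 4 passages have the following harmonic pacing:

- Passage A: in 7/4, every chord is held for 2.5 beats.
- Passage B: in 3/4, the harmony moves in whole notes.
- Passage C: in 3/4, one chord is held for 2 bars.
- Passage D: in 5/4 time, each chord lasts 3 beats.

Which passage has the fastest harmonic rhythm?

A: 7/2.5 = 2.8 chords/bar.
B: 3/4 = 0.75 chords/bar.
C: 3/6 = 0.5 chords/bar.
D: 5/3 = 5/3 chords/bar.
Fastest is A at 2.8 chords/bar.

Passage A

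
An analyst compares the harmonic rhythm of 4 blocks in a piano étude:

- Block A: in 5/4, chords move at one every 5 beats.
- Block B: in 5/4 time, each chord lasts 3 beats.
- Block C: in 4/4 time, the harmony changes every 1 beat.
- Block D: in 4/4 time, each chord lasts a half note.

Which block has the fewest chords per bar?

Block A

A: 5/5 = 1 chord/bar.
B: 5/3 = 5/3 chords/bar.
C: 4/1 = 4 chords/bar.
D: 4/2 = 2 chords/bar.
Slowest is A at 1 chords/bar.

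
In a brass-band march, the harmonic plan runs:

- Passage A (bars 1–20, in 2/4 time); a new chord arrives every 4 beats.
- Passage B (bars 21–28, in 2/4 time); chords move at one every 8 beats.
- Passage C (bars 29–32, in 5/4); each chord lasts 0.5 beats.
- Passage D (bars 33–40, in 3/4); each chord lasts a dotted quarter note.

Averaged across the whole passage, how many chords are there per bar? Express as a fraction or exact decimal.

A: 20 × 2 = 40 beats ÷ 4 = 10 chords.
B: 8 × 2 = 16 beats ÷ 8 = 2 chords.
C: 4 × 5 = 20 beats ÷ 0.5 = 40 chords.
D: 8 × 3 = 24 beats ÷ 1.5 = 16 chords.
Overall: 68 chords over 40 bars → 68/40 = 1.7 chords per bar.

1.7 chords per bar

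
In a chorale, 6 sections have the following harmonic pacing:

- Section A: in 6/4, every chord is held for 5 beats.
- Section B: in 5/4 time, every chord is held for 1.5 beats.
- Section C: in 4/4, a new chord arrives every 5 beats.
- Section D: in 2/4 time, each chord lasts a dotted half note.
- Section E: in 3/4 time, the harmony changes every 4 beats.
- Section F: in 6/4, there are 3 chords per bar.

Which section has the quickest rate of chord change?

A: each chord is 5 beats in 6/4, so 1.2 per bar.
B: each chord is 1.5 beats in 5/4, so 10/3 per bar.
C: each chord is 5 beats in 4/4, so 0.8 per bar.
D: each chord is 3 beats in 2/4, so 2/3 per bar.
E: each chord is 4 beats in 3/4, so 0.75 per bar.
F: each chord is 2 beats in 6/4, so 3 per bar.
Fastest is B at 10/3 chords/bar.

Section B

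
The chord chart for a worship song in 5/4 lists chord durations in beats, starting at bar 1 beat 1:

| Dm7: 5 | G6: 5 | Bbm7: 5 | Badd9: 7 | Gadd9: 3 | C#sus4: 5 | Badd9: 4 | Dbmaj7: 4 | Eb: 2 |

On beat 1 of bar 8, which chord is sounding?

Beat 1 of bar 8 is beat (8−1)×5 + 1 = 36 overall.
Running totals: Dm7 ends at 5, G6 ends at 10, Bbm7 ends at 15, Badd9 ends at 22, Gadd9 ends at 25, C#sus4 ends at 30, Badd9 ends at 34, Dbmaj7 ends at 38.
Beat 36 falls within Dbmaj7.

Dbmaj7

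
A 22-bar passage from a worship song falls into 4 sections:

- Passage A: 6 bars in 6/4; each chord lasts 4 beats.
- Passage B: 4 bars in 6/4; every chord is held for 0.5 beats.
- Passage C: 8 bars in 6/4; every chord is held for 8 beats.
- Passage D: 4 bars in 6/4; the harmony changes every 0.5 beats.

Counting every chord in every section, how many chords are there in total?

A: 6 bars × 6 beats = 36 beats; 4 beats/chord → 9 chords.
B: 4 bars × 6 beats = 24 beats; 0.5 beats/chord → 48 chords.
C: 8 bars × 6 beats = 48 beats; 8 beats/chord → 6 chords.
D: 4 bars × 6 beats = 24 beats; 0.5 beats/chord → 48 chords.
Total: 9 + 48 + 6 + 48 = 111.

111 chords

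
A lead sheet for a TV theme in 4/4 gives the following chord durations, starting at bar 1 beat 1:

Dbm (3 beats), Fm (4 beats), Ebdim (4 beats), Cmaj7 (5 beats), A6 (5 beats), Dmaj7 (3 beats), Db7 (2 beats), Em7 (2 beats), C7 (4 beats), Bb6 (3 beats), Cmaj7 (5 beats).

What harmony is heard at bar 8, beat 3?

Beat 3 of bar 8 is beat (8−1)×4 + 3 = 31 overall.
Running totals: Dbm ends at 3, Fm ends at 7, Ebdim ends at 11, Cmaj7 ends at 16, A6 ends at 21, Dmaj7 ends at 24, Db7 ends at 26, Em7 ends at 28, C7 ends at 32.
Beat 31 falls within C7.

C7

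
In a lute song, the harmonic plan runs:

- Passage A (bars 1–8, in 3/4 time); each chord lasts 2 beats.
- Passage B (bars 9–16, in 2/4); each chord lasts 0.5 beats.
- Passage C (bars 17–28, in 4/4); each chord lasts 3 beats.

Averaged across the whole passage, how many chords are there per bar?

15/7 chords per bar

A: 8 × 3 = 24 beats ÷ 2 = 12 chords.
B: 8 × 2 = 16 beats ÷ 0.5 = 32 chords.
C: 12 × 4 = 48 beats ÷ 3 = 16 chords.
Overall: 60 chords over 28 bars → 60/28 = 15/7 chords per bar.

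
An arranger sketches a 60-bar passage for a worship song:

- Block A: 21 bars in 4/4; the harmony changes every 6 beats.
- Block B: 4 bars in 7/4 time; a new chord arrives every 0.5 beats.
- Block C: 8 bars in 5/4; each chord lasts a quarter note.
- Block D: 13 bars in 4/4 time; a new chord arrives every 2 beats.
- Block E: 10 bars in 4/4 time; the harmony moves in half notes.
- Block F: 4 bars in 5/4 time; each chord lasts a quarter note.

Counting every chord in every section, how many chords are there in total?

A: 21·4 = 84 beats, 84/6 = 14 chords.
B: 4·7 = 28 beats, 28/0.5 = 56 chords.
C: 8·5 = 40 beats, 40/1 = 40 chords.
D: 13·4 = 52 beats, 52/2 = 26 chords.
E: 10·4 = 40 beats, 40/2 = 20 chords.
F: 4·5 = 20 beats, 20/1 = 20 chords.
Total: 14 + 56 + 40 + 26 + 20 + 20 = 176.

176 chords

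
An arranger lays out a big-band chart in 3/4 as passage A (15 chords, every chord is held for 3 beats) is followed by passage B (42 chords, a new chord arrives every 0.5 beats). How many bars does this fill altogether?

22 bars

A: 15 × 3 = 45 beats = 15 bars.
B: 42 × 0.5 = 21 beats = 7 bars.
Total: 15 + 7 = 22 bars.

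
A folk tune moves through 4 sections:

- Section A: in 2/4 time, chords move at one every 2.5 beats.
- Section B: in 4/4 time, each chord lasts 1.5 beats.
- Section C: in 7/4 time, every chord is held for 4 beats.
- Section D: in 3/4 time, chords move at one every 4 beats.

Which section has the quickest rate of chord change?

Section B

A: 2/2.5 = 0.8 chords/bar.
B: 4/1.5 = 8/3 chords/bar.
C: 7/4 = 1.75 chords/bar.
D: 3/4 = 0.75 chords/bar.
Fastest is B at 8/3 chords/bar.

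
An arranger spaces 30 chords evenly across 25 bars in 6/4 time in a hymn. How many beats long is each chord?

5 beats

25 bars × 6 beats/bar = 150 beats total.
150 beats ÷ 30 chords = 5 beats per chord.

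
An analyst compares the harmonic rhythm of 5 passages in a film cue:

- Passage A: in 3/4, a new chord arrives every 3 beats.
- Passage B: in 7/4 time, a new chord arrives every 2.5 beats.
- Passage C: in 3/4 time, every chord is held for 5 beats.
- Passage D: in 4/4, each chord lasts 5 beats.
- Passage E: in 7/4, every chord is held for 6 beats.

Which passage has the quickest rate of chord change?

A: 3 beats/bar ÷ 3 beats/chord = 1 chord/bar.
B: 7 beats/bar ÷ 2.5 beats/chord = 2.8 chords/bar.
C: 3 beats/bar ÷ 5 beats/chord = 0.6 chords/bar.
D: 4 beats/bar ÷ 5 beats/chord = 0.8 chords/bar.
E: 7 beats/bar ÷ 6 beats/chord = 7/6 chords/bar.
Fastest is B at 2.8 chords/bar.

Passage B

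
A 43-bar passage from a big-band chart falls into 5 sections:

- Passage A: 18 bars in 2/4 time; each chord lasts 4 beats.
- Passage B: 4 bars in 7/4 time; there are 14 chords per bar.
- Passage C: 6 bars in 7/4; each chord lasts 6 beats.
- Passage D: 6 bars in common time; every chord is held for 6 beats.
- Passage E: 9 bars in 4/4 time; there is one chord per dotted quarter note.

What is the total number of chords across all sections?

100 chords

A: 18 bars × 2 beats = 36 beats; 4 beats/chord → 9 chords.
B: 4 bars × 7 beats = 28 beats; 0.5 beats/chord → 56 chords.
C: 6 bars × 7 beats = 42 beats; 6 beats/chord → 7 chords.
D: 6 bars × 4 beats = 24 beats; 6 beats/chord → 4 chords.
E: 9 bars × 4 beats = 36 beats; 1.5 beats/chord → 24 chords.
Total: 9 + 56 + 7 + 4 + 24 = 100.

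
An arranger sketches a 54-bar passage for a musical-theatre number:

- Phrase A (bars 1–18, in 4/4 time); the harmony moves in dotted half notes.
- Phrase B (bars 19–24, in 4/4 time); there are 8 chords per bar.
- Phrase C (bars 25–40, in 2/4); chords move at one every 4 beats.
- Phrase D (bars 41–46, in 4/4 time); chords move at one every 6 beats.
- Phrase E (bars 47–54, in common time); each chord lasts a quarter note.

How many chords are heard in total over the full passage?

A has 72 beats and chords last 3 each, so 24 chords.
B has 24 beats and chords last 0.5 each, so 48 chords.
C has 32 beats and chords last 4 each, so 8 chords.
D has 24 beats and chords last 6 each, so 4 chords.
E has 32 beats and chords last 1 each, so 32 chords.
Total: 24 + 48 + 8 + 4 + 32 = 116.

116 chords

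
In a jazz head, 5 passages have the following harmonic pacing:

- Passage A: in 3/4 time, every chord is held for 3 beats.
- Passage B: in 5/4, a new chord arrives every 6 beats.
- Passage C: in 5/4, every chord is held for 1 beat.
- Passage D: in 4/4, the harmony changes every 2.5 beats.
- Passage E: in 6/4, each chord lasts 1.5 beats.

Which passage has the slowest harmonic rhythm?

A: 3 beats/bar ÷ 3 beats/chord = 1 chord/bar.
B: 5 beats/bar ÷ 6 beats/chord = 5/6 chords/bar.
C: 5 beats/bar ÷ 1 beat/chord = 5 chords/bar.
D: 4 beats/bar ÷ 2.5 beats/chord = 1.6 chords/bar.
E: 6 beats/bar ÷ 1.5 beats/chord = 4 chords/bar.
Slowest is B at 5/6 chords/bar.

Passage B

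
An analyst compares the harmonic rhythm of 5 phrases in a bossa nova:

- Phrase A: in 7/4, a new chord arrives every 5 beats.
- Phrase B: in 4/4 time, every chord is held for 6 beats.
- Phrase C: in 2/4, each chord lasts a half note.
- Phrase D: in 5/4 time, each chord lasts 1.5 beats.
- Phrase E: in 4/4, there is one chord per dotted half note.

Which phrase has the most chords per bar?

Phrase D

A: 7 beats/bar ÷ 5 beats/chord = 1.4 chords/bar.
B: 4 beats/bar ÷ 6 beats/chord = 2/3 chords/bar.
C: 2 beats/bar ÷ 2 beats/chord = 1 chord/bar.
D: 5 beats/bar ÷ 1.5 beats/chord = 10/3 chords/bar.
E: 4 beats/bar ÷ 3 beats/chord = 4/3 chords/bar.
Fastest is D at 10/3 chords/bar.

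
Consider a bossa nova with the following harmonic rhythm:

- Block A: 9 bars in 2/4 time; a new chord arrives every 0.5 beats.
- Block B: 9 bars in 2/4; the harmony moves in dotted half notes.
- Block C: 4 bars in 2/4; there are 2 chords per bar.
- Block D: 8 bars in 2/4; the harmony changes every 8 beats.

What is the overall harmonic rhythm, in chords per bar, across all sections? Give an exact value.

26/15 chords per bar

A: 9 bars of 2 beats is 18 beats; at 0.5 beats each that's 36 chords.
B: 9 bars of 2 beats is 18 beats; at 3 beats each that's 6 chords.
C: 4 bars of 2 beats is 8 beats; at 1 beat each that's 8 chords.
D: 8 bars of 2 beats is 16 beats; at 8 beats each that's 2 chords.
Overall: 52 chords over 30 bars → 52/30 = 26/15 chords per bar.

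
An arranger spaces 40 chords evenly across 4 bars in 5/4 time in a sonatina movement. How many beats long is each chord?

0.5 beats

4 bars × 5 beats/bar = 20 beats total.
20 beats ÷ 40 chords = 0.5 beats per chord.
(That is an eighth note.)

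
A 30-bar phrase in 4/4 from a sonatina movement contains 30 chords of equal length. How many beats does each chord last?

30 bars × 4 beats/bar = 120 beats total.
120 beats ÷ 30 chords = 4 beats per chord.
(That is a whole note.)

4 beats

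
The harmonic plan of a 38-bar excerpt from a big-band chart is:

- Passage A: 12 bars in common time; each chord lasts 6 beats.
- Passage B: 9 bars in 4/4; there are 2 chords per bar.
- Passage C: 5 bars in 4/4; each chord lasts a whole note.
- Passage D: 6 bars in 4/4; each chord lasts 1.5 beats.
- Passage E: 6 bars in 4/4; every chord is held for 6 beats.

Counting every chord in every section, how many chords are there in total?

A: 12 bars × 4 beats = 48 beats; 6 beats/chord → 8 chords.
B: 9 bars × 4 beats = 36 beats; 2 beats/chord → 18 chords.
C: 5 bars × 4 beats = 20 beats; 4 beats/chord → 5 chords.
D: 6 bars × 4 beats = 24 beats; 1.5 beats/chord → 16 chords.
E: 6 bars × 4 beats = 24 beats; 6 beats/chord → 4 chords.
Total: 8 + 18 + 5 + 16 + 4 = 51.

51 chords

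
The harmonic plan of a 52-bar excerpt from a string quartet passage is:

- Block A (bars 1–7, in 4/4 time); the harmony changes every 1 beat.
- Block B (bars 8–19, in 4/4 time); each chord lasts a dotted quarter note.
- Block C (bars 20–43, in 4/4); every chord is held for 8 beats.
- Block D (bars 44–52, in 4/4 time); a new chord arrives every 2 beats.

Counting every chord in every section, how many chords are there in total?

A: 7·4 = 28 beats, 28/1 = 28 chords.
B: 12·4 = 48 beats, 48/1.5 = 32 chords.
C: 24·4 = 96 beats, 96/8 = 12 chords.
D: 9·4 = 36 beats, 36/2 = 18 chords.
Total: 28 + 32 + 12 + 18 = 90.

90 chords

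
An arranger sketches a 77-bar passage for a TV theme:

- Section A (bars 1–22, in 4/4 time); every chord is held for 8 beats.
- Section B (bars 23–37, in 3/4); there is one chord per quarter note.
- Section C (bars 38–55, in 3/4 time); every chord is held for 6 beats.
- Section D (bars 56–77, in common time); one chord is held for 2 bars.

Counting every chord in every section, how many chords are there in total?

76 chords

A: 22 bars × 4 beats = 88 beats; 8 beats/chord → 11 chords.
B: 15 bars × 3 beats = 45 beats; 1 beat/chord → 45 chords.
C: 18 bars × 3 beats = 54 beats; 6 beats/chord → 9 chords.
D: 22 bars × 4 beats = 88 beats; 8 beats/chord → 11 chords.
Total: 11 + 45 + 9 + 11 = 76.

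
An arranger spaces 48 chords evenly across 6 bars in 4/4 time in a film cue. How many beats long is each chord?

0.5 beats

6 bars × 4 beats/bar = 24 beats total.
24 beats ÷ 48 chords = 0.5 beats per chord.
(That is an eighth note.)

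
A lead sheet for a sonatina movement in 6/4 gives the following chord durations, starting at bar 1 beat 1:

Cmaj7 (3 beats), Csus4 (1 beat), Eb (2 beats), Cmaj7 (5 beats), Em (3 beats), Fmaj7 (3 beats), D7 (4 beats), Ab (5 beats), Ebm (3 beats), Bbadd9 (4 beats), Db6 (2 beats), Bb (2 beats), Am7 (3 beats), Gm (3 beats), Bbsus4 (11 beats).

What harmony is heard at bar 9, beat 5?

Bbsus4

Beat 5 of bar 9 is beat (9−1)×6 + 5 = 53 overall.
Running totals: Cmaj7 ends at 3, Csus4 ends at 4, Eb ends at 6, Cmaj7 ends at 11, Em ends at 14, Fmaj7 ends at 17, D7 ends at 21, Ab ends at 26, Ebm ends at 29, Bbadd9 ends at 33, Db6 ends at 35, Bb ends at 37, Am7 ends at 40, Gm ends at 43, Bbsus4 ends at 54.
Beat 53 falls within Bbsus4.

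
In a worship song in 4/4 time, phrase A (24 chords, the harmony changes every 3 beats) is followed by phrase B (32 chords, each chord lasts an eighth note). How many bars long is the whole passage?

A: 24 × 3 = 72 beats = 18 bars.
B: 32 × 0.5 = 16 beats = 4 bars.
Total: 18 + 4 = 22 bars.

22 bars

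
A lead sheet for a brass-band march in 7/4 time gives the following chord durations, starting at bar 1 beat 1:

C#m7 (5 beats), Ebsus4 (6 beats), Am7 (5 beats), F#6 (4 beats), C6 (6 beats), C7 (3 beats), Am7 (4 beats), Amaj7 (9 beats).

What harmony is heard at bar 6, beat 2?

Amaj7

Beat 2 of bar 6 is beat (6−1)×7 + 2 = 37 overall.
Running totals: C#m7 ends at 5, Ebsus4 ends at 11, Am7 ends at 16, F#6 ends at 20, C6 ends at 26, C7 ends at 29, Am7 ends at 33, Amaj7 ends at 42.
Beat 37 falls within Amaj7.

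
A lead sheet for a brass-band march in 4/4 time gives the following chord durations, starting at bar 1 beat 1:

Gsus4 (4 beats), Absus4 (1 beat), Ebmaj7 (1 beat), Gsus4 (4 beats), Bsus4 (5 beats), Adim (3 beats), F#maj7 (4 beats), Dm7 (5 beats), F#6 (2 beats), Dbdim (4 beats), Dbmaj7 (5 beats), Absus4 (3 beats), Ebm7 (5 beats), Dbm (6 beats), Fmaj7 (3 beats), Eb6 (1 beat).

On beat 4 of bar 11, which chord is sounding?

Beat 4 of bar 11 is beat (11−1)×4 + 4 = 44 overall.
Running totals: Gsus4 ends at 4, Absus4 ends at 5, Ebmaj7 ends at 6, Gsus4 ends at 10, Bsus4 ends at 15, Adim ends at 18, F#maj7 ends at 22, Dm7 ends at 27, F#6 ends at 29, Dbdim ends at 33, Dbmaj7 ends at 38, Absus4 ends at 41, Ebm7 ends at 46.
Beat 44 falls within Ebm7.

Ebm7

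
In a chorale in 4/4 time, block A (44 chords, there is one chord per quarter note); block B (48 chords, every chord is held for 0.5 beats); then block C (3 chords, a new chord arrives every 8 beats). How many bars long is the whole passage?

23 bars

A: 44 × 1 = 44 beats = 11 bars.
B: 48 × 0.5 = 24 beats = 6 bars.
C: 3 × 8 = 24 beats = 6 bars.
Total: 11 + 6 + 6 = 23 bars.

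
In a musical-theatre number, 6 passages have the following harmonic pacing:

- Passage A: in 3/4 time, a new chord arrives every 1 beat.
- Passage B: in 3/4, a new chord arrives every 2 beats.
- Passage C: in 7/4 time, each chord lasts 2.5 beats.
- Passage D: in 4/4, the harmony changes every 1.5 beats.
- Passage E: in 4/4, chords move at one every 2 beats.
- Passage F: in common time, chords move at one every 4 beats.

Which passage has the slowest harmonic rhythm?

A: each chord is 1 beat in 3/4, so 3 per bar.
B: each chord is 2 beats in 3/4, so 1.5 per bar.
C: each chord is 2.5 beats in 7/4, so 2.8 per bar.
D: each chord is 1.5 beats in 4/4, so 8/3 per bar.
E: each chord is 2 beats in 4/4, so 2 per bar.
F: each chord is 4 beats in 4/4, so 1 per bar.
Slowest is F at 1 chords/bar.

Passage F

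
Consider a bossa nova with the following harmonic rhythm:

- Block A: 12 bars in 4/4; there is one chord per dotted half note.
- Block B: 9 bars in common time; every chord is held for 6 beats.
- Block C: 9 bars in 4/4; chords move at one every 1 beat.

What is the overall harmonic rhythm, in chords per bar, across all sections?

29/15 chords per bar

A: 12 × 4 = 48 beats ÷ 3 = 16 chords.
B: 9 × 4 = 36 beats ÷ 6 = 6 chords.
C: 9 × 4 = 36 beats ÷ 1 = 36 chords.
Overall: 58 chords over 30 bars → 58/30 = 29/15 chords per bar.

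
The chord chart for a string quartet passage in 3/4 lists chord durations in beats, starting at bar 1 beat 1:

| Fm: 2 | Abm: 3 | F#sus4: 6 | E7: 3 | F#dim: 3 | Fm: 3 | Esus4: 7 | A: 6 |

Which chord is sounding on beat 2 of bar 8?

Beat 2 of bar 8 is beat (8−1)×3 + 2 = 23 overall.
Running totals: Fm ends at 2, Abm ends at 5, F#sus4 ends at 11, E7 ends at 14, F#dim ends at 17, Fm ends at 20, Esus4 ends at 27.
Beat 23 falls within Esus4.

Esus4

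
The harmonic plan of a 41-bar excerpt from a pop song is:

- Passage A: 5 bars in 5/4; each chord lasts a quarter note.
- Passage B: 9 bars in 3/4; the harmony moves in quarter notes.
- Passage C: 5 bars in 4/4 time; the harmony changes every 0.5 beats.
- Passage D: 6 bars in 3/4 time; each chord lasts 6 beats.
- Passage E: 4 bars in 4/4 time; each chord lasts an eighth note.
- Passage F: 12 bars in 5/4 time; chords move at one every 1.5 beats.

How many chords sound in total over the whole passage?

167 chords

A: 5·5 = 25 beats, 25/1 = 25 chords.
B: 9·3 = 27 beats, 27/1 = 27 chords.
C: 5·4 = 20 beats, 20/0.5 = 40 chords.
D: 6·3 = 18 beats, 18/6 = 3 chords.
E: 4·4 = 16 beats, 16/0.5 = 32 chords.
F: 12·5 = 60 beats, 60/1.5 = 40 chords.
Total: 25 + 27 + 40 + 3 + 32 + 40 = 167.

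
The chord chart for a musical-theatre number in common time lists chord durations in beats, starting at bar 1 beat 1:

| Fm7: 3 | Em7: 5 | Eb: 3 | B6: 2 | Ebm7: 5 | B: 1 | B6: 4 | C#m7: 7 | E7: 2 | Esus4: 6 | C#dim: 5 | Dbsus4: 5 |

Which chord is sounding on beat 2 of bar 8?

Beat 2 of bar 8 is beat (8−1)×4 + 2 = 30 overall.
Running totals: Fm7 ends at 3, Em7 ends at 8, Eb ends at 11, B6 ends at 13, Ebm7 ends at 18, B ends at 19, B6 ends at 23, C#m7 ends at 30.
Beat 30 falls within C#m7.

C#m7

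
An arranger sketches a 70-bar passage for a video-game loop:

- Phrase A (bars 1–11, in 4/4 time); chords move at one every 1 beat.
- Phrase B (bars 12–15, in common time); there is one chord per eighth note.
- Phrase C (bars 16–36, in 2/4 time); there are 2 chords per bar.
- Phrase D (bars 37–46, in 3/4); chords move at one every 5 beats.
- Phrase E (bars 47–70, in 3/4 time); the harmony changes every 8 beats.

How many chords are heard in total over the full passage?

A: 11·4 = 44 beats, 44/1 = 44 chords.
B: 4·4 = 16 beats, 16/0.5 = 32 chords.
C: 21·2 = 42 beats, 42/1 = 42 chords.
D: 10·3 = 30 beats, 30/5 = 6 chords.
E: 24·3 = 72 beats, 72/8 = 9 chords.
Total: 44 + 32 + 42 + 6 + 9 = 133.

133 chords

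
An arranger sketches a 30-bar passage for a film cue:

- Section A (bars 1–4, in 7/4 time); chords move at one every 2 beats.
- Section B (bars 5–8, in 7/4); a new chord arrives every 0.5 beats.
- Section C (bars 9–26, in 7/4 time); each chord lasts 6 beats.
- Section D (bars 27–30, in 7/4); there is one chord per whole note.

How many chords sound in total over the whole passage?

98 chords

A: 4·7 = 28 beats, 28/2 = 14 chords.
B: 4·7 = 28 beats, 28/0.5 = 56 chords.
C: 18·7 = 126 beats, 126/6 = 21 chords.
D: 4·7 = 28 beats, 28/4 = 7 chords.
Total: 14 + 56 + 21 + 7 = 98.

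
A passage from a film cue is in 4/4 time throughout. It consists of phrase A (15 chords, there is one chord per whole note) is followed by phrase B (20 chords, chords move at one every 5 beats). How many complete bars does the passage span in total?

40 bars

A: 15 × 4 = 60 beats = 15 bars.
B: 20 × 5 = 100 beats = 25 bars.
Total: 15 + 25 = 40 bars.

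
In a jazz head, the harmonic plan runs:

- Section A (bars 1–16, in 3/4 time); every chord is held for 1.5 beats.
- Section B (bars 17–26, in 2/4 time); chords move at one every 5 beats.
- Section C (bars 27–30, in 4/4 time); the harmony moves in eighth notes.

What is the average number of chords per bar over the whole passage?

34/15 chords per bar

A: 16 × 3 = 48 beats ÷ 1.5 = 32 chords.
B: 10 × 2 = 20 beats ÷ 5 = 4 chords.
C: 4 × 4 = 16 beats ÷ 0.5 = 32 chords.
Overall: 68 chords over 30 bars → 68/30 = 34/15 chords per bar.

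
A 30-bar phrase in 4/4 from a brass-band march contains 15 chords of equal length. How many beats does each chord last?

30 bars × 4 beats/bar = 120 beats total.
120 beats ÷ 15 chords = 8 beats per chord.

8 beats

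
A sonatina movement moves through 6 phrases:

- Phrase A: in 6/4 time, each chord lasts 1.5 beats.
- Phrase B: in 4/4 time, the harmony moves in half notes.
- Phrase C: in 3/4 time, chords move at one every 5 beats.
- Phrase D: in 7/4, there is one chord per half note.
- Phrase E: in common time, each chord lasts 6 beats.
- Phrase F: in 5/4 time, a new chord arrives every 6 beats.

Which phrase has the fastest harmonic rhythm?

Phrase A

A: 6/1.5 = 4 chords/bar.
B: 4/2 = 2 chords/bar.
C: 3/5 = 0.6 chords/bar.
D: 7/2 = 3.5 chords/bar.
E: 4/6 = 2/3 chords/bar.
F: 5/6 = 5/6 chords/bar.
Fastest is A at 4 chords/bar.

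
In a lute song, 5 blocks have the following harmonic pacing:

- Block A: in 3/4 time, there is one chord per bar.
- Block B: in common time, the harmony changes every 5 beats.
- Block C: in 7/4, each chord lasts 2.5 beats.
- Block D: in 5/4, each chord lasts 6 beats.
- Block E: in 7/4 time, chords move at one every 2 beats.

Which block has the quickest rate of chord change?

A: each chord is 3 beats in 3/4, so 1 per bar.
B: each chord is 5 beats in 4/4, so 0.8 per bar.
C: each chord is 2.5 beats in 7/4, so 2.8 per bar.
D: each chord is 6 beats in 5/4, so 5/6 per bar.
E: each chord is 2 beats in 7/4, so 3.5 per bar.
Fastest is E at 3.5 chords/bar.

Block E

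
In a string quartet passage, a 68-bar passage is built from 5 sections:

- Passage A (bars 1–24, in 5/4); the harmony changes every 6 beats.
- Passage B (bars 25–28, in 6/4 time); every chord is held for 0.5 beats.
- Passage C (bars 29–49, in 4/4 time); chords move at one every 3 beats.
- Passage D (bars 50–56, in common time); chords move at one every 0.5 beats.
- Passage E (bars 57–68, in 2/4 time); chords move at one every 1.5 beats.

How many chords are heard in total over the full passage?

A has 120 beats and chords last 6 each, so 20 chords.
B has 24 beats and chords last 0.5 each, so 48 chords.
C has 84 beats and chords last 3 each, so 28 chords.
D has 28 beats and chords last 0.5 each, so 56 chords.
E has 24 beats and chords last 1.5 each, so 16 chords.
Total: 20 + 48 + 28 + 56 + 16 = 168.

168 chords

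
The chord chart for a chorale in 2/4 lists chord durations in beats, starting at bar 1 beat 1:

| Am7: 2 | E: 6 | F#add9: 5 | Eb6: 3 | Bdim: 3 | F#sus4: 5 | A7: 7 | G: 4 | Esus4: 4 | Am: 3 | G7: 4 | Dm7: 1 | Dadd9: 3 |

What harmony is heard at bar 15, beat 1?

A7

Beat 1 of bar 15 is beat (15−1)×2 + 1 = 29 overall.
Running totals: Am7 ends at 2, E ends at 8, F#add9 ends at 13, Eb6 ends at 16, Bdim ends at 19, F#sus4 ends at 24, A7 ends at 31.
Beat 29 falls within A7.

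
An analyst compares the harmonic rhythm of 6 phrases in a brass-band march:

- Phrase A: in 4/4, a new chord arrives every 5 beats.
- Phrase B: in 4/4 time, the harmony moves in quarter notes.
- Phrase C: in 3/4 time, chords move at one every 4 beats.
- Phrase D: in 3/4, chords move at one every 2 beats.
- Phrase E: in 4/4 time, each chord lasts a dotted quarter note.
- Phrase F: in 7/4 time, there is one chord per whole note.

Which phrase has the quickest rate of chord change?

A: 4 beats/bar ÷ 5 beats/chord = 0.8 chords/bar.
B: 4 beats/bar ÷ 1 beat/chord = 4 chords/bar.
C: 3 beats/bar ÷ 4 beats/chord = 0.75 chords/bar.
D: 3 beats/bar ÷ 2 beats/chord = 1.5 chords/bar.
E: 4 beats/bar ÷ 1.5 beats/chord = 8/3 chords/bar.
F: 7 beats/bar ÷ 4 beats/chord = 1.75 chords/bar.
Fastest is B at 4 chords/bar.

Phrase B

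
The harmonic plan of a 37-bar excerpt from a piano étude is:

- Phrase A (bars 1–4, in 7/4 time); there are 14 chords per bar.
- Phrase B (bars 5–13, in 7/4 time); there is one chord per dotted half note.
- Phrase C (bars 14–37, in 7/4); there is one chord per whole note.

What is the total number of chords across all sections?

119 chords

A: 4·7 = 28 beats, 28/0.5 = 56 chords.
B: 9·7 = 63 beats, 63/3 = 21 chords.
C: 24·7 = 168 beats, 168/4 = 42 chords.
Total: 56 + 21 + 42 = 119.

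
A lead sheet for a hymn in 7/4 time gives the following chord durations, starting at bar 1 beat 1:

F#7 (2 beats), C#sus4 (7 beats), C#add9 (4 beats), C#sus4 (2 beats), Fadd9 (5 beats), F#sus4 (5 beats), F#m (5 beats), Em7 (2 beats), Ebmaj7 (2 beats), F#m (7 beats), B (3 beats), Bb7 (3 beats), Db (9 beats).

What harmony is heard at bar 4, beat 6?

Beat 6 of bar 4 is beat (4−1)×7 + 6 = 27 overall.
Running totals: F#7 ends at 2, C#sus4 ends at 9, C#add9 ends at 13, C#sus4 ends at 15, Fadd9 ends at 20, F#sus4 ends at 25, F#m ends at 30.
Beat 27 falls within F#m.

F#m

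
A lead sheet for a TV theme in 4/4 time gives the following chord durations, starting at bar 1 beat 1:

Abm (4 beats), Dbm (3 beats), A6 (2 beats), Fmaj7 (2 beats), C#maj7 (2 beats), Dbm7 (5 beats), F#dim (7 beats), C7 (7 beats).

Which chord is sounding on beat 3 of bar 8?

Beat 3 of bar 8 is beat (8−1)×4 + 3 = 31 overall.
Running totals: Abm ends at 4, Dbm ends at 7, A6 ends at 9, Fmaj7 ends at 11, C#maj7 ends at 13, Dbm7 ends at 18, F#dim ends at 25, C7 ends at 32.
Beat 31 falls within C7.

C7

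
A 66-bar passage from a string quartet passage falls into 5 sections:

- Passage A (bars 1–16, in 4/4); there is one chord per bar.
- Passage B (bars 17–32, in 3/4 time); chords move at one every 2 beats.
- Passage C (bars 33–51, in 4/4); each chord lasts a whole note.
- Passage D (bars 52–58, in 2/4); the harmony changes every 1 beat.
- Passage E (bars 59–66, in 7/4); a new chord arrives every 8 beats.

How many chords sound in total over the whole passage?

80 chords

A: 16·4 = 64 beats, 64/4 = 16 chords.
B: 16·3 = 48 beats, 48/2 = 24 chords.
C: 19·4 = 76 beats, 76/4 = 19 chords.
D: 7·2 = 14 beats, 14/1 = 14 chords.
E: 8·7 = 56 beats, 56/8 = 7 chords.
Total: 16 + 24 + 19 + 14 + 7 = 80.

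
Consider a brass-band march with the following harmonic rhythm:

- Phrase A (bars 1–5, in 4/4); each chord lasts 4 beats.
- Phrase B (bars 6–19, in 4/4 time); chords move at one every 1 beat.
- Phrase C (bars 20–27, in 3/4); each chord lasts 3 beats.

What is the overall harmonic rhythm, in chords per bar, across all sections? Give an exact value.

A: 5 bars of 4 beats is 20 beats; at 4 beats each that's 5 chords.
B: 14 bars of 4 beats is 56 beats; at 1 beat each that's 56 chords.
C: 8 bars of 3 beats is 24 beats; at 3 beats each that's 8 chords.
Overall: 69 chords over 27 bars → 69/27 = 23/9 chords per bar.

23/9 chords per bar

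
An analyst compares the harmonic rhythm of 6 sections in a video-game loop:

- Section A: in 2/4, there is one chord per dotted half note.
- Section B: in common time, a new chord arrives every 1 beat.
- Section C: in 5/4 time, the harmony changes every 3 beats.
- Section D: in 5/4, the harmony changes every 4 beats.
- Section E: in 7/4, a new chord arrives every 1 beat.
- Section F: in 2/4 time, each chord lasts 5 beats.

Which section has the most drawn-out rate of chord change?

Section F

A: 2 beats/bar ÷ 3 beats/chord = 2/3 chords/bar.
B: 4 beats/bar ÷ 1 beat/chord = 4 chords/bar.
C: 5 beats/bar ÷ 3 beats/chord = 5/3 chords/bar.
D: 5 beats/bar ÷ 4 beats/chord = 1.25 chords/bar.
E: 7 beats/bar ÷ 1 beat/chord = 7 chords/bar.
F: 2 beats/bar ÷ 5 beats/chord = 0.4 chords/bar.
Slowest is F at 0.4 chords/bar.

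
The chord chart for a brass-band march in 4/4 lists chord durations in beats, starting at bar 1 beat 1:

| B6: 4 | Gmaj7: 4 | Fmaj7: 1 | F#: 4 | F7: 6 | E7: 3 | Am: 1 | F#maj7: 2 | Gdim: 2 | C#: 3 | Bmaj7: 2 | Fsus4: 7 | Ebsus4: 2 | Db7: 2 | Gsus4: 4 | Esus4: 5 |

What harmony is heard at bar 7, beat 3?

Beat 3 of bar 7 is beat (7−1)×4 + 3 = 27 overall.
Running totals: B6 ends at 4, Gmaj7 ends at 8, Fmaj7 ends at 9, F# ends at 13, F7 ends at 19, E7 ends at 22, Am ends at 23, F#maj7 ends at 25, Gdim ends at 27.
Beat 27 falls within Gdim.

Gdim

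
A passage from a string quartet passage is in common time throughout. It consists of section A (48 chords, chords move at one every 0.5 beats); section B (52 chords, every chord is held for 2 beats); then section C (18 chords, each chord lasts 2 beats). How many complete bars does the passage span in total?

41 bars

A: 48 × 0.5 = 24 beats = 6 bars.
B: 52 × 2 = 104 beats = 26 bars.
C: 18 × 2 = 36 beats = 9 bars.
Total: 6 + 26 + 9 = 41 bars.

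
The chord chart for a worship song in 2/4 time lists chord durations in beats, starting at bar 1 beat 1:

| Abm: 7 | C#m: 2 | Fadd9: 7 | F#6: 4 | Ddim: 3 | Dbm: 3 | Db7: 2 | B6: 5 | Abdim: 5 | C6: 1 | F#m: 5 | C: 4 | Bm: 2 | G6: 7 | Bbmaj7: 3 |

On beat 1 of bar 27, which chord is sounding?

Beat 1 of bar 27 is beat (27−1)×2 + 1 = 53 overall.
Running totals: Abm ends at 7, C#m ends at 9, Fadd9 ends at 16, F#6 ends at 20, Ddim ends at 23, Dbm ends at 26, Db7 ends at 28, B6 ends at 33, Abdim ends at 38, C6 ends at 39, F#m ends at 44, C ends at 48, Bm ends at 50, G6 ends at 57.
Beat 53 falls within G6.

G6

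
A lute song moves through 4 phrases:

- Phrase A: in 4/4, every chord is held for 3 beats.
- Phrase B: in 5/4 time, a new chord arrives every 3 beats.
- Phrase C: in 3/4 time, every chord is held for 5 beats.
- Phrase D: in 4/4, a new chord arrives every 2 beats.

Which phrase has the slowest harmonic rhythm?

Phrase C

A: 4/3 = 4/3 chords/bar.
B: 5/3 = 5/3 chords/bar.
C: 3/5 = 0.6 chords/bar.
D: 4/2 = 2 chords/bar.
Slowest is C at 0.6 chords/bar.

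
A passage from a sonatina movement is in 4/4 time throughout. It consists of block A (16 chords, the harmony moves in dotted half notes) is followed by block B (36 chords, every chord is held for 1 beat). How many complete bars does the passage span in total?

A: 16 × 3 = 48 beats = 12 bars.
B: 36 × 1 = 36 beats = 9 bars.
Total: 12 + 9 = 21 bars.

21 bars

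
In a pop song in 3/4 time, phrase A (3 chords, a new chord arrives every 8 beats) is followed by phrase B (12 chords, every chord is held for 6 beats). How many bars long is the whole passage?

A: 3 × 8 = 24 beats = 8 bars.
B: 12 × 6 = 72 beats = 24 bars.
Total: 8 + 24 = 32 bars.

32 bars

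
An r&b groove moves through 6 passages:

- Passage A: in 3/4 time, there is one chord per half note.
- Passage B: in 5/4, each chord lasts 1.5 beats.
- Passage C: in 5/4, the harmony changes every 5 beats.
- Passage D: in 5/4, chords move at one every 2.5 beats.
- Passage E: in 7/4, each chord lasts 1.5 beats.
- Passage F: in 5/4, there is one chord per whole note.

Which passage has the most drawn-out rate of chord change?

A: 3/2 = 1.5 chords/bar.
B: 5/1.5 = 10/3 chords/bar.
C: 5/5 = 1 chord/bar.
D: 5/2.5 = 2 chords/bar.
E: 7/1.5 = 14/3 chords/bar.
F: 5/4 = 1.25 chords/bar.
Slowest is C at 1 chords/bar.

Passage C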